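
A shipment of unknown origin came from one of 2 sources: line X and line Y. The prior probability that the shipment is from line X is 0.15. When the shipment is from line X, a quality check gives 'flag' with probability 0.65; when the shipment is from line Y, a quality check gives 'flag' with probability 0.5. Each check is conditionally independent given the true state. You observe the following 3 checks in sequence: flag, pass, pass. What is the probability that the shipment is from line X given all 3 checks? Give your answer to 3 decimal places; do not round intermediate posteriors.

0.101

After 'flag': P(line X) = 0.65·0.1500 / (0.65·0.1500 + 0.5·0.8500) ≈ 0.1866
After 'pass': P(line X) = 0.35·0.1866 / (0.35·0.1866 + 0.5·0.8134) ≈ 0.1384
After 'pass': P(line X) = 0.35·0.1384 / (0.35·0.1384 + 0.5·0.8616) ≈ 0.1011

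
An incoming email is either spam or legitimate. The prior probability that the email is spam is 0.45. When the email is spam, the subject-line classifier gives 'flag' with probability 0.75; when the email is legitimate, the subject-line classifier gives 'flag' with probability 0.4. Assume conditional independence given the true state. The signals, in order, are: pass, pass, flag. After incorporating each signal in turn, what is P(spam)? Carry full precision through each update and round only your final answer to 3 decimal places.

0.210

After 'pass': P(spam) = 0.25·0.4500 / (0.25·0.4500 + 0.6·0.5500) ≈ 0.2542
After 'pass': P(spam) = 0.25·0.2542 / (0.25·0.2542 + 0.6·0.7458) ≈ 0.1244
After 'flag': P(spam) = 0.75·0.1244 / (0.75·0.1244 + 0.4·0.8756) ≈ 0.2103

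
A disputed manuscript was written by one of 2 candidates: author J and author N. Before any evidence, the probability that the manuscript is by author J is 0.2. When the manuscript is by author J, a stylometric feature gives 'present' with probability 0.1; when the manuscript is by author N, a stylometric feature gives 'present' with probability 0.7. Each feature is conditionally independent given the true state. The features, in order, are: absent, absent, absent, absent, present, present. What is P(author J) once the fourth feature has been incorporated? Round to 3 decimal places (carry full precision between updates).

After 'absent': P(author J) = 0.9·0.2000 / (0.9·0.2000 + 0.3·0.8000) ≈ 0.4286
After 'absent': P(author J) = 0.9·0.4286 / (0.9·0.4286 + 0.3·0.5714) ≈ 0.6923
After 'absent': P(author J) = 0.9·0.6923 / (0.9·0.6923 + 0.3·0.3077) ≈ 0.8710
After 'absent': P(author J) = 0.9·0.8710 / (0.9·0.8710 + 0.3·0.1290) ≈ 0.9529

0.953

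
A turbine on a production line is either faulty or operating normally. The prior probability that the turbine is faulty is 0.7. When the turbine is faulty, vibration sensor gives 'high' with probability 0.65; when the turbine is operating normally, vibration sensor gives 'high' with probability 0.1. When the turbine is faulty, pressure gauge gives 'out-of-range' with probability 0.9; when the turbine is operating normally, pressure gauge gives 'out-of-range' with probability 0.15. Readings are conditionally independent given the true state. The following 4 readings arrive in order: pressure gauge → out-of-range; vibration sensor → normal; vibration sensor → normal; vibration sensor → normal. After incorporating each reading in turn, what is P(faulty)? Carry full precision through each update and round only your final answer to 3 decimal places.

0.452

Apply Bayes' rule sequentially, carrying P(faulty) forward.
After pressure gauge='out-of-range': P(faulty) = 0.9·0.7000 / (0.9·0.7000 + 0.15·0.3000) ≈ 0.9333
After vibration sensor='normal': P(faulty) = 0.35·0.9333 / (0.35·0.9333 + 0.9·0.0667) ≈ 0.8448
After vibration sensor='normal': P(faulty) = 0.35·0.8448 / (0.35·0.8448 + 0.9·0.1552) ≈ 0.6792
After vibration sensor='normal': P(faulty) = 0.35·0.6792 / (0.35·0.6792 + 0.9·0.3208) ≈ 0.4516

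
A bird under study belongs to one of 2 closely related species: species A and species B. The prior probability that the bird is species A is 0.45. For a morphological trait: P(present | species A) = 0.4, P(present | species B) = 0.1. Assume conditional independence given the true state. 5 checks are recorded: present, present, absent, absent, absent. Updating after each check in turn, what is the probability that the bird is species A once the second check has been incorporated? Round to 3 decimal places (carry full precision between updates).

0.929

Apply Bayes' rule sequentially, carrying P(species A) forward.
After 'present': P(species A) = 0.4·0.4500 / (0.4·0.4500 + 0.1·0.5500) ≈ 0.7660
After 'present': P(species A) = 0.4·0.7660 / (0.4·0.7660 + 0.1·0.2340) ≈ 0.9290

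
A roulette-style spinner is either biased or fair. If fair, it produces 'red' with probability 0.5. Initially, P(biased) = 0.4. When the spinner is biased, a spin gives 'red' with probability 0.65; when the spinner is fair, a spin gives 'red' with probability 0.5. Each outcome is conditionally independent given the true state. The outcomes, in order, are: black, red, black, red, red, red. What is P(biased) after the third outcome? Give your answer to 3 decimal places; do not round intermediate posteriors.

0.298

After 'black': P(biased) = 0.35·0.4000 / (0.35·0.4000 + 0.5·0.6000) ≈ 0.3182
After 'red': P(biased) = 0.65·0.3182 / (0.65·0.3182 + 0.5·0.6818) ≈ 0.3776
After 'black': P(biased) = 0.35·0.3776 / (0.35·0.3776 + 0.5·0.6224) ≈ 0.2981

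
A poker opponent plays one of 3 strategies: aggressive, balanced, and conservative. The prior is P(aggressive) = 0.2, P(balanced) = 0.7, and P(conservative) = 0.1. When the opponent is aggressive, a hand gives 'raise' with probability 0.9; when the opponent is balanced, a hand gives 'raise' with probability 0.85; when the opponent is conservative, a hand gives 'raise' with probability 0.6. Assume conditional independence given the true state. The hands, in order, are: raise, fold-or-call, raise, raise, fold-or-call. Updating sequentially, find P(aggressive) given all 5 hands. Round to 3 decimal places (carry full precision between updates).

Each posterior becomes the prior for the next update.
After 'raise': normaliser = 0.9·0.2000 + 0.85·0.7000 + 0.6·0.1000; P(aggressive) ≈ 0.2156, P(balanced) ≈ 0.7126, P(conservative) ≈ 0.0719
After 'fold-or-call': normaliser = 0.1·0.2156 + 0.15·0.7126 + 0.4·0.0719; P(aggressive) ≈ 0.1371, P(balanced) ≈ 0.6800, P(conservative) ≈ 0.1829
After 'raise': normaliser = 0.9·0.1371 + 0.85·0.6800 + 0.6·0.1829; P(aggressive) ≈ 0.1522, P(balanced) ≈ 0.7126, P(conservative) ≈ 0.1353
After 'raise': normaliser = 0.9·0.1522 + 0.85·0.7126 + 0.6·0.1353; P(aggressive) ≈ 0.1662, P(balanced) ≈ 0.7352, P(conservative) ≈ 0.0985
After 'fold-or-call': normaliser = 0.1·0.1662 + 0.15·0.7352 + 0.4·0.0985; P(aggressive) ≈ 0.1000, P(balanced) ≈ 0.6631, P(conservative) ≈ 0.2369

0.100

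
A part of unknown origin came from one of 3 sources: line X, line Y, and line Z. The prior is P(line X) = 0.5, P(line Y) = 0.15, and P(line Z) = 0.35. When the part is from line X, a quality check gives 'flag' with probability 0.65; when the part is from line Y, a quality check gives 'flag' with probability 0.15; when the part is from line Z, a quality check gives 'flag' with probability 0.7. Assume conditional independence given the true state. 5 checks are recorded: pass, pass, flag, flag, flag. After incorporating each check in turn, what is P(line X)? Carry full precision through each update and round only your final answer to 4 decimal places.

0.6009

After 'pass': normaliser = 0.35·0.5000 + 0.85·0.1500 + 0.3·0.3500; P(line X) ≈ 0.4294, P(line Y) ≈ 0.3129, P(line Z) ≈ 0.2577
After 'pass': normaliser = 0.35·0.4294 + 0.85·0.3129 + 0.3·0.2577; P(line X) ≈ 0.3045, P(line Y) ≈ 0.5388, P(line Z) ≈ 0.1566
After 'flag': normaliser = 0.65·0.3045 + 0.15·0.5388 + 0.7·0.1566; P(line X) ≈ 0.5096, P(line Y) ≈ 0.2081, P(line Z) ≈ 0.2823
After 'flag': normaliser = 0.65·0.5096 + 0.15·0.2081 + 0.7·0.2823; P(line X) ≈ 0.5915, P(line Y) ≈ 0.0557, P(line Z) ≈ 0.3528
After 'flag': normaliser = 0.65·0.5915 + 0.15·0.0557 + 0.7·0.3528; P(line X) ≈ 0.6009, P(line Y) ≈ 0.0131, P(line Z) ≈ 0.3860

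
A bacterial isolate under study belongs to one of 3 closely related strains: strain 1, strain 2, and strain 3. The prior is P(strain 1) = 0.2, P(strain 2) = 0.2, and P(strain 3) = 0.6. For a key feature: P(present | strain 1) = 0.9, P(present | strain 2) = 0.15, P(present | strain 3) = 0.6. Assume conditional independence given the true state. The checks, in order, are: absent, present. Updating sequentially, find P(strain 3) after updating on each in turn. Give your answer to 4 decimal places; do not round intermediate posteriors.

Each posterior becomes the prior for the next update.
After 'absent': normaliser = 0.1·0.2000 + 0.85·0.2000 + 0.4·0.6000; P(strain 1) ≈ 0.0465, P(strain 2) ≈ 0.3953, P(strain 3) ≈ 0.5581
After 'present': normaliser = 0.9·0.0465 + 0.15·0.3953 + 0.6·0.5581; P(strain 1) ≈ 0.0960, P(strain 2) ≈ 0.1360, P(strain 3) ≈ 0.7680

0.7680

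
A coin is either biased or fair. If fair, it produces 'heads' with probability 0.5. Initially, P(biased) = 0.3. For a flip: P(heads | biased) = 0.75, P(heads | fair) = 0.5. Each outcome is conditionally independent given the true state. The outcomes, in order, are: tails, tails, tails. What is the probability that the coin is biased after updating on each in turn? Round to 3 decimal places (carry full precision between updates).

0.051

After 'tails': P(biased) = 0.25·0.3000 / (0.25·0.3000 + 0.5·0.7000) ≈ 0.1765
After 'tails': P(biased) = 0.25·0.1765 / (0.25·0.1765 + 0.5·0.8235) ≈ 0.0968
After 'tails': P(biased) = 0.25·0.0968 / (0.25·0.0968 + 0.5·0.9032) ≈ 0.0508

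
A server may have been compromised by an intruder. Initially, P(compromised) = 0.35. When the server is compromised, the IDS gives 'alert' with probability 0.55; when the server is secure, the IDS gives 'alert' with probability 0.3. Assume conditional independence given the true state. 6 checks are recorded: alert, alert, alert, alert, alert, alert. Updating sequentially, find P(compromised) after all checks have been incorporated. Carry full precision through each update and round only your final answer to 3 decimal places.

0.953

After 'alert': P(compromised) = 0.55·0.3500 / (0.55·0.3500 + 0.3·0.6500) ≈ 0.4968
After 'alert': P(compromised) = 0.55·0.4968 / (0.55·0.4968 + 0.3·0.5032) ≈ 0.6441
After 'alert': P(compromised) = 0.55·0.6441 / (0.55·0.6441 + 0.3·0.3559) ≈ 0.7684
After 'alert': P(compromised) = 0.55·0.7684 / (0.55·0.7684 + 0.3·0.2316) ≈ 0.8588
After 'alert': P(compromised) = 0.55·0.8588 / (0.55·0.8588 + 0.3·0.1412) ≈ 0.9177
After 'alert': P(compromised) = 0.55·0.9177 / (0.55·0.9177 + 0.3·0.0823) ≈ 0.9534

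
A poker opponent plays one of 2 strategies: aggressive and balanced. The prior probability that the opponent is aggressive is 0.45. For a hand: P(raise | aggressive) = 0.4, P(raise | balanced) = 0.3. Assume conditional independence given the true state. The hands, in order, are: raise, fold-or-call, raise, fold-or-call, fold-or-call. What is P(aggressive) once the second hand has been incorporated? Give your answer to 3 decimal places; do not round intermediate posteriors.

After 'raise': P(aggressive) = 0.4·0.4500 / (0.4·0.4500 + 0.3·0.5500) ≈ 0.5217
After 'fold-or-call': P(aggressive) = 0.6·0.5217 / (0.6·0.5217 + 0.7·0.4783) ≈ 0.4832

0.483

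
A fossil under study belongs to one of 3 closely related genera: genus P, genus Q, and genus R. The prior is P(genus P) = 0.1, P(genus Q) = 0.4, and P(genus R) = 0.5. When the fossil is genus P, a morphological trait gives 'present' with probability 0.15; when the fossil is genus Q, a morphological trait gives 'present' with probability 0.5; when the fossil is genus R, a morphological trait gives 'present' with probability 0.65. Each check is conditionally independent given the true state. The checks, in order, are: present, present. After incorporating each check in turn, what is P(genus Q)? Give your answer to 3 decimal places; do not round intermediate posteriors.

0.319

After 'present': normaliser = 0.15·0.1000 + 0.5·0.4000 + 0.65·0.5000; P(genus P) ≈ 0.0278, P(genus Q) ≈ 0.3704, P(genus R) ≈ 0.6019
After 'present': normaliser = 0.15·0.0278 + 0.5·0.3704 + 0.65·0.6019; P(genus P) ≈ 0.0072, P(genus Q) ≈ 0.3190, P(genus R) ≈ 0.6738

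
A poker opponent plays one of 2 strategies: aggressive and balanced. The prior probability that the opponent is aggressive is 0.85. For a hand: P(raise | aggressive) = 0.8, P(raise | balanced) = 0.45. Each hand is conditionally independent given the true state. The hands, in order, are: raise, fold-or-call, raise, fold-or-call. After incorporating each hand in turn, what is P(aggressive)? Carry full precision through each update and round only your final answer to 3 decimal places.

0.703

Each posterior becomes the prior for the next update.
After 'raise': P(aggressive) = 0.8·0.8500 / (0.8·0.8500 + 0.45·0.1500) ≈ 0.9097
After 'fold-or-call': P(aggressive) = 0.2·0.9097 / (0.2·0.9097 + 0.55·0.0903) ≈ 0.7856
After 'raise': P(aggressive) = 0.8·0.7856 / (0.8·0.7856 + 0.45·0.2144) ≈ 0.8669
After 'fold-or-call': P(aggressive) = 0.2·0.8669 / (0.2·0.8669 + 0.55·0.1331) ≈ 0.7031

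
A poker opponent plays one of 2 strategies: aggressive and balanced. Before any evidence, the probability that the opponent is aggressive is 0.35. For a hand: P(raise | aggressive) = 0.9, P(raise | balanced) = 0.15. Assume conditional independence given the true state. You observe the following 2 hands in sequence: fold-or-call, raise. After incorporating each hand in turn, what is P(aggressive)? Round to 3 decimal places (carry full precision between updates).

After 'fold-or-call': P(aggressive) = 0.1·0.3500 / (0.1·0.3500 + 0.85·0.6500) ≈ 0.0596
After 'raise': P(aggressive) = 0.9·0.0596 / (0.9·0.0596 + 0.15·0.9404) ≈ 0.2754

0.275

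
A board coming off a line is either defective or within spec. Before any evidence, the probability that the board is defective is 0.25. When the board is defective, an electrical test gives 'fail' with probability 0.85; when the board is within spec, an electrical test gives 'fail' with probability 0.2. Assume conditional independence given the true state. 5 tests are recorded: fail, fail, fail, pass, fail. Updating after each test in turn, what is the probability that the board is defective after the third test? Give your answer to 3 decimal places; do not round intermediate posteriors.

0.962

After 'fail': P(defective) = 0.85·0.2500 / (0.85·0.2500 + 0.2·0.7500) ≈ 0.5862
After 'fail': P(defective) = 0.85·0.5862 / (0.85·0.5862 + 0.2·0.4138) ≈ 0.8576
After 'fail': P(defective) = 0.85·0.8576 / (0.85·0.8576 + 0.2·0.1424) ≈ 0.9624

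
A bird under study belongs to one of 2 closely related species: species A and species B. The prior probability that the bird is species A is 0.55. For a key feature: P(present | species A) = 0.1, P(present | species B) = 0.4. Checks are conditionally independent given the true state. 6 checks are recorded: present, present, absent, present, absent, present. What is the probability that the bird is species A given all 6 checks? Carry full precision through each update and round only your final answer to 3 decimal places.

After 'present': P(species A) = 0.1·0.5500 / (0.1·0.5500 + 0.4·0.4500) ≈ 0.2340
After 'present': P(species A) = 0.1·0.2340 / (0.1·0.2340 + 0.4·0.7660) ≈ 0.0710
After 'absent': P(species A) = 0.9·0.0710 / (0.9·0.0710 + 0.6·0.9290) ≈ 0.1028
After 'present': P(species A) = 0.1·0.1028 / (0.1·0.1028 + 0.4·0.8972) ≈ 0.0278
After 'absent': P(species A) = 0.9·0.0278 / (0.9·0.0278 + 0.6·0.9722) ≈ 0.0412
After 'present': P(species A) = 0.1·0.0412 / (0.1·0.0412 + 0.4·0.9588) ≈ 0.0106

0.011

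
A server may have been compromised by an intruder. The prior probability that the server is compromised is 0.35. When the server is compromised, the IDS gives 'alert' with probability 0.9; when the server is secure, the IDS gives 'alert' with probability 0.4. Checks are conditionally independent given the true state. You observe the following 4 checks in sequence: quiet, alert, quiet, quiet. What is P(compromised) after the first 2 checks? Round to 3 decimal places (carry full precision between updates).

After 'quiet': P(compromised) = 0.1·0.3500 / (0.1·0.3500 + 0.6·0.6500) ≈ 0.0824
After 'alert': P(compromised) = 0.9·0.0824 / (0.9·0.0824 + 0.4·0.9176) ≈ 0.1680

0.168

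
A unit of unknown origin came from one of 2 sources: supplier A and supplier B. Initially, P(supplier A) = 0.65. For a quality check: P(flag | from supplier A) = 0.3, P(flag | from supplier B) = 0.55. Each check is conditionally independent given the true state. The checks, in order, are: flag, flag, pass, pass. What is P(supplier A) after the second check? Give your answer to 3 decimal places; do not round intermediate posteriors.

After 'flag': P(supplier A) = 0.3·0.6500 / (0.3·0.6500 + 0.55·0.3500) ≈ 0.5032
After 'flag': P(supplier A) = 0.3·0.5032 / (0.3·0.5032 + 0.55·0.4968) ≈ 0.3559

0.356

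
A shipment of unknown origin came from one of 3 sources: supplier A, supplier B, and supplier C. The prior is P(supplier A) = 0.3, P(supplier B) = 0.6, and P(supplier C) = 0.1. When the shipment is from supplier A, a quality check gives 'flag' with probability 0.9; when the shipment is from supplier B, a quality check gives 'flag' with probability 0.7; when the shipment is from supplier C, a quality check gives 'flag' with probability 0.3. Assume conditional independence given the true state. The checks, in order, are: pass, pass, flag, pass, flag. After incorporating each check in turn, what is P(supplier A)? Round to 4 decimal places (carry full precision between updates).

After 'pass': normaliser = 0.1·0.3000 + 0.3·0.6000 + 0.7·0.1000; P(supplier A) ≈ 0.1071, P(supplier B) ≈ 0.6429, P(supplier C) ≈ 0.2500
After 'pass': normaliser = 0.1·0.1071 + 0.3·0.6429 + 0.7·0.2500; P(supplier A) ≈ 0.0283, P(supplier B) ≈ 0.5094, P(supplier C) ≈ 0.4623
After 'flag': normaliser = 0.9·0.0283 + 0.7·0.5094 + 0.3·0.4623; P(supplier A) ≈ 0.0489, P(supplier B) ≈ 0.6848, P(supplier C) ≈ 0.2663
After 'pass': normaliser = 0.1·0.0489 + 0.3·0.6848 + 0.7·0.2663; P(supplier A) ≈ 0.0123, P(supplier B) ≈ 0.5178, P(supplier C) ≈ 0.4699
After 'flag': normaliser = 0.9·0.0123 + 0.7·0.5178 + 0.3·0.4699; P(supplier A) ≈ 0.0216, P(supplier B) ≈ 0.7045, P(supplier C) ≈ 0.2740

0.0216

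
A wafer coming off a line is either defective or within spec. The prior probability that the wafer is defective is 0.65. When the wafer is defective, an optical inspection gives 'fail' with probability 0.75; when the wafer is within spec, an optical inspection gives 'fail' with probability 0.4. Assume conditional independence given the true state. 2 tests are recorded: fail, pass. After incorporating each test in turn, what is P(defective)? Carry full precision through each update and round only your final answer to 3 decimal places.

After 'fail': P(defective) = 0.75·0.6500 / (0.75·0.6500 + 0.4·0.3500) ≈ 0.7769
After 'pass': P(defective) = 0.25·0.7769 / (0.25·0.7769 + 0.6·0.2231) ≈ 0.5920

0.592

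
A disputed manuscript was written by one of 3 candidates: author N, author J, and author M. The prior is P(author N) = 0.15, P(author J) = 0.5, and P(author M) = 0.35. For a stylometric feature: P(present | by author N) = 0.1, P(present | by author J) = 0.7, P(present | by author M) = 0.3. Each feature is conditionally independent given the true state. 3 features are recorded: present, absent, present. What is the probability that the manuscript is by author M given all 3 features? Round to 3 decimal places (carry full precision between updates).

0.228

After 'present': normaliser = 0.1·0.1500 + 0.7·0.5000 + 0.3·0.3500; P(author N) ≈ 0.0319, P(author J) ≈ 0.7447, P(author M) ≈ 0.2234
After 'absent': normaliser = 0.9·0.0319 + 0.3·0.7447 + 0.7·0.2234; P(author N) ≈ 0.0703, P(author J) ≈ 0.5469, P(author M) ≈ 0.3828
After 'present': normaliser = 0.1·0.0703 + 0.7·0.5469 + 0.3·0.3828; P(author N) ≈ 0.0139, P(author J) ≈ 0.7585, P(author M) ≈ 0.2276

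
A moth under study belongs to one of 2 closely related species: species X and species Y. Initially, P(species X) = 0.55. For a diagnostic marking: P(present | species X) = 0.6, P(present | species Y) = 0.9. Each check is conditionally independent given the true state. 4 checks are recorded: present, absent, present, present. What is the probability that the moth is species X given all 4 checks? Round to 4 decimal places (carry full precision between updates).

After 'present': P(species X) = 0.6·0.5500 / (0.6·0.5500 + 0.9·0.4500) ≈ 0.4490
After 'absent': P(species X) = 0.4·0.4490 / (0.4·0.4490 + 0.1·0.5510) ≈ 0.7652
After 'present': P(species X) = 0.6·0.7652 / (0.6·0.7652 + 0.9·0.2348) ≈ 0.6848
After 'present': P(species X) = 0.6·0.6848 / (0.6·0.6848 + 0.9·0.3152) ≈ 0.5916

0.5916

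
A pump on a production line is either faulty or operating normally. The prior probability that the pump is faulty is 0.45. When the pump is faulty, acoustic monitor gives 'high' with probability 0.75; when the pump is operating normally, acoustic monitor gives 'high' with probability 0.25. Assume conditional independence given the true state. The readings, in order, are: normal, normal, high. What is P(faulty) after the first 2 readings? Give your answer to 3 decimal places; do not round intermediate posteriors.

0.083

Apply Bayes' rule sequentially, carrying P(faulty) forward.
After 'normal': P(faulty) = 0.25·0.4500 / (0.25·0.4500 + 0.75·0.5500) ≈ 0.2143
After 'normal': P(faulty) = 0.25·0.2143 / (0.25·0.2143 + 0.75·0.7857) ≈ 0.0833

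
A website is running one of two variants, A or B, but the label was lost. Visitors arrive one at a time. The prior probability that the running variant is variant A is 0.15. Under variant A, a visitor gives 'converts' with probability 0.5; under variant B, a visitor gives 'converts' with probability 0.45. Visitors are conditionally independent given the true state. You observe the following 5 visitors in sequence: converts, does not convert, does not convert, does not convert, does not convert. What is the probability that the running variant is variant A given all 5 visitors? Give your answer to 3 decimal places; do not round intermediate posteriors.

0.118

After 'converts': P(A) = 0.5·0.1500 / (0.5·0.1500 + 0.45·0.8500) ≈ 0.1639
After 'does not convert': P(A) = 0.5·0.1639 / (0.5·0.1639 + 0.55·0.8361) ≈ 0.1513
After 'does not convert': P(A) = 0.5·0.1513 / (0.5·0.1513 + 0.55·0.8487) ≈ 0.1395
After 'does not convert': P(A) = 0.5·0.1395 / (0.5·0.1395 + 0.55·0.8605) ≈ 0.1284
After 'does not convert': P(A) = 0.5·0.1284 / (0.5·0.1284 + 0.55·0.8716) ≈ 0.1181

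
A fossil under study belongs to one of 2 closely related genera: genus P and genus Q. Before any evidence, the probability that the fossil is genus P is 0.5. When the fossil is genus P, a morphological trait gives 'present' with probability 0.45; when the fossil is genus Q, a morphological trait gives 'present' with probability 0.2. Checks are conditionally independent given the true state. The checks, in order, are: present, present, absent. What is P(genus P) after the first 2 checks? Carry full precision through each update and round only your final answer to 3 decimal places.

0.835

Each posterior becomes the prior for the next update.
After 'present': P(genus P) = 0.45·0.5000 / (0.45·0.5000 + 0.2·0.5000) ≈ 0.6923
After 'present': P(genus P) = 0.45·0.6923 / (0.45·0.6923 + 0.2·0.3077) ≈ 0.8351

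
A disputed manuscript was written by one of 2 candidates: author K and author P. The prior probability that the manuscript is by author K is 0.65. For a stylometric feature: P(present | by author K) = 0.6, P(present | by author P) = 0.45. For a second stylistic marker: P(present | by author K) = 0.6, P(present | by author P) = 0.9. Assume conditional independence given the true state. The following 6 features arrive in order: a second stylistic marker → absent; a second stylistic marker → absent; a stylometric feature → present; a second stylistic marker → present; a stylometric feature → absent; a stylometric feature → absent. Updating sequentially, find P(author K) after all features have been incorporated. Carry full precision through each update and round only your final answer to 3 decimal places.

After a second stylistic marker='absent': P(author K) = 0.4·0.6500 / (0.4·0.6500 + 0.1·0.3500) ≈ 0.8814
After a second stylistic marker='absent': P(author K) = 0.4·0.8814 / (0.4·0.8814 + 0.1·0.1186) ≈ 0.9674
After a stylometric feature='present': P(author K) = 0.6·0.9674 / (0.6·0.9674 + 0.45·0.0326) ≈ 0.9754
After a second stylistic marker='present': P(author K) = 0.6·0.9754 / (0.6·0.9754 + 0.9·0.0246) ≈ 0.9635
After a stylometric feature='absent': P(author K) = 0.4·0.9635 / (0.4·0.9635 + 0.55·0.0365) ≈ 0.9505
After a stylometric feature='absent': P(author K) = 0.4·0.9505 / (0.4·0.9505 + 0.55·0.0495) ≈ 0.9332

0.933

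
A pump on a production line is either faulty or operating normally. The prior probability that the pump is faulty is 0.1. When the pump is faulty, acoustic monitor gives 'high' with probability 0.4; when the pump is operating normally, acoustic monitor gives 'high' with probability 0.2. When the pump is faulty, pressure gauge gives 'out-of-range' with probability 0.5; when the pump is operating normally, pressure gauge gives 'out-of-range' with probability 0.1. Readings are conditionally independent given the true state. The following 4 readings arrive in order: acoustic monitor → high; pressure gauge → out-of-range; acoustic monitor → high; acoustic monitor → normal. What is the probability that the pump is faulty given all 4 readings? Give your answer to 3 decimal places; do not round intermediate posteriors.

After acoustic monitor='high': P(faulty) = 0.4·0.1000 / (0.4·0.1000 + 0.2·0.9000) ≈ 0.1818
After pressure gauge='out-of-range': P(faulty) = 0.5·0.1818 / (0.5·0.1818 + 0.1·0.8182) ≈ 0.5263
After acoustic monitor='high': P(faulty) = 0.4·0.5263 / (0.4·0.5263 + 0.2·0.4737) ≈ 0.6897
After acoustic monitor='normal': P(faulty) = 0.6·0.6897 / (0.6·0.6897 + 0.8·0.3103) ≈ 0.6250

0.625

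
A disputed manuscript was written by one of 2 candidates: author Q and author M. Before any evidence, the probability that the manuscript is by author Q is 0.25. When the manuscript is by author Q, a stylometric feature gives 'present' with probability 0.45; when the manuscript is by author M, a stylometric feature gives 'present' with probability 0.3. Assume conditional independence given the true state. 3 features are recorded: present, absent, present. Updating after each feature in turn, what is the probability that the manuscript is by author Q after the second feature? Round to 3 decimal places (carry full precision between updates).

0.282

After 'present': P(author Q) = 0.45·0.2500 / (0.45·0.2500 + 0.3·0.7500) ≈ 0.3333
After 'absent': P(author Q) = 0.55·0.3333 / (0.55·0.3333 + 0.7·0.6667) ≈ 0.2821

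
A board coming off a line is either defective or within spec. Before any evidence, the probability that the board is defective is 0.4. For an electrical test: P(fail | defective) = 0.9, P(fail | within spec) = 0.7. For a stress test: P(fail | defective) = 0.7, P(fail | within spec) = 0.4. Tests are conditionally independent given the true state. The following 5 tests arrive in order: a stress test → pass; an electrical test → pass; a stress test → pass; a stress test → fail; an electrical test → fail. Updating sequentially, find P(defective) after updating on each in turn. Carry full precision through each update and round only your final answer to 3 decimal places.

Each posterior becomes the prior for the next update.
After a stress test='pass': P(defective) = 0.3·0.4000 / (0.3·0.4000 + 0.6·0.6000) ≈ 0.2500
After an electrical test='pass': P(defective) = 0.1·0.2500 / (0.1·0.2500 + 0.3·0.7500) ≈ 0.1000
After a stress test='pass': P(defective) = 0.3·0.1000 / (0.3·0.1000 + 0.6·0.9000) ≈ 0.0526
After a stress test='fail': P(defective) = 0.7·0.0526 / (0.7·0.0526 + 0.4·0.9474) ≈ 0.0886
After an electrical test='fail': P(defective) = 0.9·0.0886 / (0.9·0.0886 + 0.7·0.9114) ≈ 0.1111

0.111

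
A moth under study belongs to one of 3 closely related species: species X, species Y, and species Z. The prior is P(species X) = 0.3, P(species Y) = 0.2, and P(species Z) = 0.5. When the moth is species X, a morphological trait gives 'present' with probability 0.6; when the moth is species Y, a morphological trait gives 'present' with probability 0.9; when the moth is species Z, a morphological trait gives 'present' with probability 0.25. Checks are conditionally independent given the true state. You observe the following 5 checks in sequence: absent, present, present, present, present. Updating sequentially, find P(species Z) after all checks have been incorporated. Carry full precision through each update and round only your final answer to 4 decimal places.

0.0486

After 'absent': normaliser = 0.4·0.3000 + 0.1·0.2000 + 0.75·0.5000; P(species X) ≈ 0.2330, P(species Y) ≈ 0.0388, P(species Z) ≈ 0.7282
After 'present': normaliser = 0.6·0.2330 + 0.9·0.0388 + 0.25·0.7282; P(species X) ≈ 0.3918, P(species Y) ≈ 0.0980, P(species Z) ≈ 0.5102
After 'present': normaliser = 0.6·0.3918 + 0.9·0.0980 + 0.25·0.5102; P(species X) ≈ 0.5215, P(species Y) ≈ 0.1956, P(species Z) ≈ 0.2829
After 'present': normaliser = 0.6·0.5215 + 0.9·0.1956 + 0.25·0.2829; P(species X) ≈ 0.5591, P(species Y) ≈ 0.3145, P(species Z) ≈ 0.1264
After 'present': normaliser = 0.6·0.5591 + 0.9·0.3145 + 0.25·0.1264; P(species X) ≈ 0.5160, P(species Y) ≈ 0.4354, P(species Z) ≈ 0.0486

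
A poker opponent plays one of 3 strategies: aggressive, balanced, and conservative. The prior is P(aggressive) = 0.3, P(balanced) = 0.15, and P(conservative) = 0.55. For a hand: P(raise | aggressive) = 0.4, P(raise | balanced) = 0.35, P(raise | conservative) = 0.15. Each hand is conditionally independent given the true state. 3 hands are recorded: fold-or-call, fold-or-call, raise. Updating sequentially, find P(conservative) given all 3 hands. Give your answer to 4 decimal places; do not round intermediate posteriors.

After 'fold-or-call': normaliser = 0.6·0.3000 + 0.65·0.1500 + 0.85·0.5500; P(aggressive) ≈ 0.2416, P(balanced) ≈ 0.1309, P(conservative) ≈ 0.6275
After 'fold-or-call': normaliser = 0.6·0.2416 + 0.65·0.1309 + 0.85·0.6275; P(aggressive) ≈ 0.1899, P(balanced) ≈ 0.1114, P(conservative) ≈ 0.6987
After 'raise': normaliser = 0.4·0.1899 + 0.35·0.1114 + 0.15·0.6987; P(aggressive) ≈ 0.3456, P(balanced) ≈ 0.1775, P(conservative) ≈ 0.4769

0.4769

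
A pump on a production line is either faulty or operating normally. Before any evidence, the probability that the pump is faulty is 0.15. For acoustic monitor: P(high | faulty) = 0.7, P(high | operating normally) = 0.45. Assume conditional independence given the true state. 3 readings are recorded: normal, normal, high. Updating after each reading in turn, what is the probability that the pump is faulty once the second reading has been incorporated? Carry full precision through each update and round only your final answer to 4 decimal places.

After 'normal': P(faulty) = 0.3·0.1500 / (0.3·0.1500 + 0.55·0.8500) ≈ 0.0878
After 'normal': P(faulty) = 0.3·0.0878 / (0.3·0.0878 + 0.55·0.9122) ≈ 0.0499

0.0499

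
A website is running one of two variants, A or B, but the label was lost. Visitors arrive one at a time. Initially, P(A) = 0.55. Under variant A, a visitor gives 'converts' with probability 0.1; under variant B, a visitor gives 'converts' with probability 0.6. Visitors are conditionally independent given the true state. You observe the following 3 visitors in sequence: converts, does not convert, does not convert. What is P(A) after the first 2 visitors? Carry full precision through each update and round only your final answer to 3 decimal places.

After 'converts': P(A) = 0.1·0.5500 / (0.1·0.5500 + 0.6·0.4500) ≈ 0.1692
After 'does not convert': P(A) = 0.9·0.1692 / (0.9·0.1692 + 0.4·0.8308) ≈ 0.3143

0.314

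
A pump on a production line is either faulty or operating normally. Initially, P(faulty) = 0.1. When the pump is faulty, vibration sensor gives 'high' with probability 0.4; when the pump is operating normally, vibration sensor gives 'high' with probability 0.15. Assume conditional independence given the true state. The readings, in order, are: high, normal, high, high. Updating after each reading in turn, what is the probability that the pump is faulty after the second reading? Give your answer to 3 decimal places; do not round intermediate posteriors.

0.173

After 'high': P(faulty) = 0.4·0.1000 / (0.4·0.1000 + 0.15·0.9000) ≈ 0.2286
After 'normal': P(faulty) = 0.6·0.2286 / (0.6·0.2286 + 0.85·0.7714) ≈ 0.1730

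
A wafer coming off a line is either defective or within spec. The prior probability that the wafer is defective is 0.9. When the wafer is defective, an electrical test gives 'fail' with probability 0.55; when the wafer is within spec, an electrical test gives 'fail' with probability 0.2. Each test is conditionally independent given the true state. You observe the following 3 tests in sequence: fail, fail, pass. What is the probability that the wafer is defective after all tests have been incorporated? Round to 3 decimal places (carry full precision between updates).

Each posterior becomes the prior for the next update.
After 'fail': P(defective) = 0.55·0.9000 / (0.55·0.9000 + 0.2·0.1000) ≈ 0.9612
After 'fail': P(defective) = 0.55·0.9612 / (0.55·0.9612 + 0.2·0.0388) ≈ 0.9855
After 'pass': P(defective) = 0.45·0.9855 / (0.45·0.9855 + 0.8·0.0145) ≈ 0.9745

0.975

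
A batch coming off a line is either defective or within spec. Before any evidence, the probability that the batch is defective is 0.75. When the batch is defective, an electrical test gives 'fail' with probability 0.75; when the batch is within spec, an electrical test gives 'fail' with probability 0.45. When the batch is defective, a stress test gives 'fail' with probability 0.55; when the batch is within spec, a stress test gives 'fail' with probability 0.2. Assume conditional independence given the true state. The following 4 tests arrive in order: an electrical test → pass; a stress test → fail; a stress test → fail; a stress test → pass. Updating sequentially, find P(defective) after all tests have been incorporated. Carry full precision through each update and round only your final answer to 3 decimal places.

0.853

After an electrical test='pass': P(defective) = 0.25·0.7500 / (0.25·0.7500 + 0.55·0.2500) ≈ 0.5769
After a stress test='fail': P(defective) = 0.55·0.5769 / (0.55·0.5769 + 0.2·0.4231) ≈ 0.7895
After a stress test='fail': P(defective) = 0.55·0.7895 / (0.55·0.7895 + 0.2·0.2105) ≈ 0.9116
After a stress test='pass': P(defective) = 0.45·0.9116 / (0.45·0.9116 + 0.8·0.0884) ≈ 0.8530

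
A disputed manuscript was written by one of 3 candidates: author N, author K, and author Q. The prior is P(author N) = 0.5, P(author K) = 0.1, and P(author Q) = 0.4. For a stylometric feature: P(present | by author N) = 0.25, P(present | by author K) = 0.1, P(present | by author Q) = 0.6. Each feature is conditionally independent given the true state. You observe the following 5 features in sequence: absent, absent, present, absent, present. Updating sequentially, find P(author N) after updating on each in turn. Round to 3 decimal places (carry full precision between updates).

Each posterior becomes the prior for the next update.
After 'absent': normaliser = 0.75·0.5000 + 0.9·0.1000 + 0.4·0.4000; P(author N) ≈ 0.6000, P(author K) ≈ 0.1440, P(author Q) ≈ 0.2560
After 'absent': normaliser = 0.75·0.6000 + 0.9·0.1440 + 0.4·0.2560; P(author N) ≈ 0.6598, P(author K) ≈ 0.1900, P(author Q) ≈ 0.1501
After 'present': normaliser = 0.25·0.6598 + 0.1·0.1900 + 0.6·0.1501; P(author N) ≈ 0.6019, P(author K) ≈ 0.0693, P(author Q) ≈ 0.3287
After 'absent': normaliser = 0.75·0.6019 + 0.9·0.0693 + 0.4·0.3287; P(author N) ≈ 0.6995, P(author K) ≈ 0.0967, P(author Q) ≈ 0.2038
After 'present': normaliser = 0.25·0.6995 + 0.1·0.0967 + 0.6·0.2038; P(author N) ≈ 0.5700, P(author K) ≈ 0.0315, P(author Q) ≈ 0.3985

0.570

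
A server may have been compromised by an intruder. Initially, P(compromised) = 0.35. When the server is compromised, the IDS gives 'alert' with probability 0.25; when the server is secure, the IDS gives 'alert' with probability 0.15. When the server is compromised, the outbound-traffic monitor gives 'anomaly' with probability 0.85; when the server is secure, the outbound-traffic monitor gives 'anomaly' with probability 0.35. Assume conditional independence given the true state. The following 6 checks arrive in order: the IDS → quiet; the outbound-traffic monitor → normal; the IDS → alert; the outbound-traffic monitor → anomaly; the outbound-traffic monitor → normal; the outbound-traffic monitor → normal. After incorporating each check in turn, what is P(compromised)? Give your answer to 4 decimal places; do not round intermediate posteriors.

0.0231

After the IDS='quiet': P(compromised) = 0.75·0.3500 / (0.75·0.3500 + 0.85·0.6500) ≈ 0.3221
After the outbound-traffic monitor='normal': P(compromised) = 0.15·0.3221 / (0.15·0.3221 + 0.65·0.6779) ≈ 0.0988
After the IDS='alert': P(compromised) = 0.25·0.0988 / (0.25·0.0988 + 0.15·0.9012) ≈ 0.1545
After the outbound-traffic monitor='anomaly': P(compromised) = 0.85·0.1545 / (0.85·0.1545 + 0.35·0.8455) ≈ 0.3074
After the outbound-traffic monitor='normal': P(compromised) = 0.15·0.3074 / (0.15·0.3074 + 0.65·0.6926) ≈ 0.0929
After the outbound-traffic monitor='normal': P(compromised) = 0.15·0.0929 / (0.15·0.0929 + 0.65·0.9071) ≈ 0.0231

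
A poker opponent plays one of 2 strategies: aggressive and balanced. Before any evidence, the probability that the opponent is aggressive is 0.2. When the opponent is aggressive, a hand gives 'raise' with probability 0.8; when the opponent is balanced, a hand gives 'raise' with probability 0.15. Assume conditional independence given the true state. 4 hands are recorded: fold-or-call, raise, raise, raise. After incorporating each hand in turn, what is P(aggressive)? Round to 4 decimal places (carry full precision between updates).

0.8992

After 'fold-or-call': P(aggressive) = 0.2·0.2000 / (0.2·0.2000 + 0.85·0.8000) ≈ 0.0556
After 'raise': P(aggressive) = 0.8·0.0556 / (0.8·0.0556 + 0.15·0.9444) ≈ 0.2388
After 'raise': P(aggressive) = 0.8·0.2388 / (0.8·0.2388 + 0.15·0.7612) ≈ 0.6259
After 'raise': P(aggressive) = 0.8·0.6259 / (0.8·0.6259 + 0.15·0.3741) ≈ 0.8992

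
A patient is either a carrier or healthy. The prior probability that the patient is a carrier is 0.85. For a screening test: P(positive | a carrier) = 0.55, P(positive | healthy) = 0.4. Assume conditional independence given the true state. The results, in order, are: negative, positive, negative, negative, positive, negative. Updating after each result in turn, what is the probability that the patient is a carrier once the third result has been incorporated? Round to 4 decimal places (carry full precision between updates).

After 'negative': P(carrier) = 0.45·0.8500 / (0.45·0.8500 + 0.6·0.1500) ≈ 0.8095
After 'positive': P(carrier) = 0.55·0.8095 / (0.55·0.8095 + 0.4·0.1905) ≈ 0.8539
After 'negative': P(carrier) = 0.45·0.8539 / (0.45·0.8539 + 0.6·0.1461) ≈ 0.8142

0.8142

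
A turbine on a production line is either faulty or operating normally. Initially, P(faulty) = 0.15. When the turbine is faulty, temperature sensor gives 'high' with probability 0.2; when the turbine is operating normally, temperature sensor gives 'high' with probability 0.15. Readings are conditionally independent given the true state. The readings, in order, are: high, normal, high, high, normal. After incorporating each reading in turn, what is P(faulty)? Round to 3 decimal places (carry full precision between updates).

Each posterior becomes the prior for the next update.
After 'high': P(faulty) = 0.2·0.1500 / (0.2·0.1500 + 0.15·0.8500) ≈ 0.1905
After 'normal': P(faulty) = 0.8·0.1905 / (0.8·0.1905 + 0.85·0.8095) ≈ 0.1813
After 'high': P(faulty) = 0.2·0.1813 / (0.2·0.1813 + 0.15·0.8187) ≈ 0.2280
After 'high': P(faulty) = 0.2·0.2280 / (0.2·0.2280 + 0.15·0.7720) ≈ 0.2825
After 'normal': P(faulty) = 0.8·0.2825 / (0.8·0.2825 + 0.85·0.7175) ≈ 0.2704

0.270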